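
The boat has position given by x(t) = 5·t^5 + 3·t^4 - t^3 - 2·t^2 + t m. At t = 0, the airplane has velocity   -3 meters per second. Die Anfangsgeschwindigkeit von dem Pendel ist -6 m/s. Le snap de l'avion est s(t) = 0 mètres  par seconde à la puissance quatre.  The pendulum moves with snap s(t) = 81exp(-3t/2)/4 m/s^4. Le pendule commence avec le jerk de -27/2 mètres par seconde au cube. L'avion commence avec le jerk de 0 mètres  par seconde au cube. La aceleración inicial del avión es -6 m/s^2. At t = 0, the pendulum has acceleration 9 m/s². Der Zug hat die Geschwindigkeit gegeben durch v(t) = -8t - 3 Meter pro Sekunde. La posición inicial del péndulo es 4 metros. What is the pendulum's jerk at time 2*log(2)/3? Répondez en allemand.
Ausgehend von dem Snap s(t) = 81·exp(-3·t/2)/4, nehmen wir 1 Stammfunktion. Die Stammfunktion von dem Snap, mit j(0) = -27/2, ergibt den Ruck: j(t) = -27·exp(-3·t/2)/2. Wir haben den Ruck j(t) = -27·exp(-3·t/2)/2. Durch Einsetzen von t = 2*log(2)/3: j(2*log(2)/3) = -27/4.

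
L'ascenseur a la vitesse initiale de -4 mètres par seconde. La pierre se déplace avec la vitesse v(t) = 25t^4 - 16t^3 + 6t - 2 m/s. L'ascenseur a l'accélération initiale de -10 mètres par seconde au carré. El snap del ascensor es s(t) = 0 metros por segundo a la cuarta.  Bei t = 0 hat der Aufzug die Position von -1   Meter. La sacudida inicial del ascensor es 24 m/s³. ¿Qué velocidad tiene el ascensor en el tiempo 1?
Para resolver esto, necesitamos tomar 3 integrales de nuestra ecuación del snap s(t) = 0. La antiderivada del snap, con j(0) = 24, da la sacudida: j(t) = 24. Integrando la sacudida y usando la condición inicial a(0) = -10, obtenemos a(t) = 24·t - 10. Tomando ∫a(t)dt y aplicando v(0) = -4, encontramos v(t) = 12·t^2 - 10·t - 4. De la ecuación de la velocidad v(t) = 12·t^2 - 10·t - 4, sustituimos t = 1 para obtener v = -2.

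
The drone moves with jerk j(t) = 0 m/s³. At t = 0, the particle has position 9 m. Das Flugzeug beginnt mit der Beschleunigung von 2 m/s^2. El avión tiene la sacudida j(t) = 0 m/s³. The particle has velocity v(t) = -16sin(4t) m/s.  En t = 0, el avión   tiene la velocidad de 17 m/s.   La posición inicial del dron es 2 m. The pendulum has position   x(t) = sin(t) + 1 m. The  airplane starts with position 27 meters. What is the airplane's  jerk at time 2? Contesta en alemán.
Aus der Gleichung für den Ruck j(t) = 0, setzen wir t = 2 ein und erhalten j = 0.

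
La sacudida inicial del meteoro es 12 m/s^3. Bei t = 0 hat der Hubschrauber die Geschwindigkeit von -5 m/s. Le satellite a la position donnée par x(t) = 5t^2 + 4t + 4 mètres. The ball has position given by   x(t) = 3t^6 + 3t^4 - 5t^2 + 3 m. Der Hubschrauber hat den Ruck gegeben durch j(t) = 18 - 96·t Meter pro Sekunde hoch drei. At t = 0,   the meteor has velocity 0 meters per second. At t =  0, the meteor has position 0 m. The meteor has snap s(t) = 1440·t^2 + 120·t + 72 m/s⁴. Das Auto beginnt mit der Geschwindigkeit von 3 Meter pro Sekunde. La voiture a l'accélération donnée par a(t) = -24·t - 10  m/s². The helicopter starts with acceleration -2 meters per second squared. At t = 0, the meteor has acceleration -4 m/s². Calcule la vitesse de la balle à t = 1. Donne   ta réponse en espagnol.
Debemos derivar nuestra ecuación de la posición x(t) = 3·t^6 + 3·t^4 - 5·t^2 + 3 1 vez. Derivando la posición, obtenemos la velocidad: v(t) = 18·t^5 + 12·t^3 - 10·t. Tenemos la velocidad v(t) = 18·t^5 + 12·t^3 - 10·t. Sustituyendo t = 1: v(1) = 20.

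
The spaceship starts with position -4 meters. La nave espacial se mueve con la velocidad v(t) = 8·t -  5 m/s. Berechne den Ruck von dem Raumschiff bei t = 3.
Wir müssen unsere Gleichung für die Geschwindigkeit v(t) = 8·t - 5 2-mal ableiten. Die Ableitung von der Geschwindigkeit ergibt die Beschleunigung: a(t) = 8. Die Ableitung von der Beschleunigung ergibt den Ruck: j(t) = 0. Wir haben den Ruck j(t) = 0. Durch Einsetzen von t = 3: j(3) = 0.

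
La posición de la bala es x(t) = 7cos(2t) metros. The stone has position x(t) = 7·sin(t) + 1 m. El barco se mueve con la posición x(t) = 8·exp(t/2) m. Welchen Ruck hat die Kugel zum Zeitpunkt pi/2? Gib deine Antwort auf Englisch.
Starting from position x(t) = 7·cos(2·t), we take 3 derivatives. Taking d/dt of x(t), we find v(t) = -14·sin(2·t). Differentiating velocity, we get acceleration: a(t) = -28·cos(2·t). The derivative of acceleration gives jerk: j(t) = 56·sin(2·t). Using j(t) = 56·sin(2·t) and substituting t = pi/2, we find j = 0.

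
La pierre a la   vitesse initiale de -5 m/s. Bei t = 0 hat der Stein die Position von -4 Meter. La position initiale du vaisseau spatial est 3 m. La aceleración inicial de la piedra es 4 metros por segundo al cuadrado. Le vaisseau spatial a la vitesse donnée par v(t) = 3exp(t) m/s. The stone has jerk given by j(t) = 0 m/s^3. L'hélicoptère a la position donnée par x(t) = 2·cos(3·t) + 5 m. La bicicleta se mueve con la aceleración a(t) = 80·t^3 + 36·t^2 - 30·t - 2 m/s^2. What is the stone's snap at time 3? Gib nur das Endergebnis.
s(3) = 0.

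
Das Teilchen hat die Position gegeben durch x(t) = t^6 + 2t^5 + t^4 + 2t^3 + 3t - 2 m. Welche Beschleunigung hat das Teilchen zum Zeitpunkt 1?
Wir müssen unsere Gleichung für die Position x(t) = t^6 + 2·t^5 + t^4 + 2·t^3 + 3·t - 2 2-mal ableiten. Die Ableitung von der Position ergibt die Geschwindigkeit: v(t) = 6·t^5 + 10·t^4 + 4·t^3 + 6·t^2 + 3. Die Ableitung von der Geschwindigkeit ergibt die Beschleunigung: a(t) = 30·t^4 + 40·t^3 + 12·t^2 + 12·t. Aus der Gleichung für die Beschleunigung a(t) = 30·t^4 + 40·t^3 + 12·t^2 + 12·t, setzen wir t = 1 ein und erhalten a = 94.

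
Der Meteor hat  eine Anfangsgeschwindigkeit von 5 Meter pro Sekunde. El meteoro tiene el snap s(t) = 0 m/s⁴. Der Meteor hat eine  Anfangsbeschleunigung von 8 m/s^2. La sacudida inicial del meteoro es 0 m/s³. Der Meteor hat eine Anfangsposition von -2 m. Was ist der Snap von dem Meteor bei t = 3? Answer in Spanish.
Usando s(t) = 0 y sustituyendo t = 3, encontramos s = 0.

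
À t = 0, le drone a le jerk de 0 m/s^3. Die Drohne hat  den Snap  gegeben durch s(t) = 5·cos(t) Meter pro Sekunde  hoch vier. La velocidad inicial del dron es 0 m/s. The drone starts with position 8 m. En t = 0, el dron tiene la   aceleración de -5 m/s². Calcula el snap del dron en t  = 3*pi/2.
Usando s(t) = 5·cos(t) y sustituyendo t = 3*pi/2, encontramos s = 0.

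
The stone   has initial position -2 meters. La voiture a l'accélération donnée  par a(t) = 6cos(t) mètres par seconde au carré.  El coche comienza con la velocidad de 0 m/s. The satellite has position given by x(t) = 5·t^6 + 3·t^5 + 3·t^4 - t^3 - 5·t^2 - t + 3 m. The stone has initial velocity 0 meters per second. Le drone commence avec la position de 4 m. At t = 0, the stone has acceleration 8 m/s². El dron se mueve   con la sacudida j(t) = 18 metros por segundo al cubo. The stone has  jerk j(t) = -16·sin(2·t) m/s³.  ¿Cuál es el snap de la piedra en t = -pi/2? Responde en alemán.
Ausgehend von dem Ruck j(t) = -16·sin(2·t), nehmen wir 1 Ableitung. Durch Ableiten von dem Ruck erhalten wir den Snap: s(t) = -32·cos(2·t). Aus der Gleichung für den Snap s(t) = -32·cos(2·t), setzen wir t = -pi/2 ein und erhalten s = 32.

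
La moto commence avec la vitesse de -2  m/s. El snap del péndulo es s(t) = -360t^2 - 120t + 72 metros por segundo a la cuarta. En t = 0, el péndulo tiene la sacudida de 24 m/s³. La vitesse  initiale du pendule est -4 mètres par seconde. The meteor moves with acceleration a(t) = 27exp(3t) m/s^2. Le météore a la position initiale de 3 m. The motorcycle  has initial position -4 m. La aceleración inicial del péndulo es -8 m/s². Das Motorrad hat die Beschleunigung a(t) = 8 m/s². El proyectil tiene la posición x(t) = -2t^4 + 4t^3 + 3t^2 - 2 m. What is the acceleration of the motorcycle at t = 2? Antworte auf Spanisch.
Tenemos la aceleración a(t) = 8. Sustituyendo t = 2: a(2) = 8.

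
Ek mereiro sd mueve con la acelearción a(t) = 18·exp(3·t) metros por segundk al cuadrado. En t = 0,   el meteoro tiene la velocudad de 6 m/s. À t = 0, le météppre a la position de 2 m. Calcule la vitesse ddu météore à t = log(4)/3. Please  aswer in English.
To find the answer, we compute 1 integral of a(t) = 18·exp(3·t). The antiderivative of acceleration is velocity. Using v(0) = 6, we get v(t) = 6·exp(3·t). We have velocity v(t) = 6·exp(3·t). Substituting t = log(4)/3: v(log(4)/3) = 24.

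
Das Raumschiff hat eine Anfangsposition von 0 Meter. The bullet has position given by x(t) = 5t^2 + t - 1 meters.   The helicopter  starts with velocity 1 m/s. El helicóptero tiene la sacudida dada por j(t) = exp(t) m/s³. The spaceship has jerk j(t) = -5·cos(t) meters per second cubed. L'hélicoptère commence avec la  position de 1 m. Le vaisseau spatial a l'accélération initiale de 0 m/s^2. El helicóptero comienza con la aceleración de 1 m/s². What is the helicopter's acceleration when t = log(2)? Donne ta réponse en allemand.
Wir müssen unsere Gleichung für den Ruck j(t) = exp(t) 1-mal integrieren. Die Stammfunktion von dem Ruck, mit a(0) = 1, ergibt die Beschleunigung: a(t) = exp(t). Mit a(t) = exp(t) und Einsetzen von t = log(2), finden wir a = 2.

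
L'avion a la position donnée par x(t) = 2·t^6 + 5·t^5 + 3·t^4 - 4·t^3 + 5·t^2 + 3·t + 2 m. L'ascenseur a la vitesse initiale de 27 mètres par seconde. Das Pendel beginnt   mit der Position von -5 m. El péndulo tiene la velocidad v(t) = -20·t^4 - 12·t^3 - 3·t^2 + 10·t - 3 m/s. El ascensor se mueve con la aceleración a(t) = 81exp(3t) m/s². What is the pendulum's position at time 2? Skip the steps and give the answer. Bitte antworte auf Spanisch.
La respuesta es -175.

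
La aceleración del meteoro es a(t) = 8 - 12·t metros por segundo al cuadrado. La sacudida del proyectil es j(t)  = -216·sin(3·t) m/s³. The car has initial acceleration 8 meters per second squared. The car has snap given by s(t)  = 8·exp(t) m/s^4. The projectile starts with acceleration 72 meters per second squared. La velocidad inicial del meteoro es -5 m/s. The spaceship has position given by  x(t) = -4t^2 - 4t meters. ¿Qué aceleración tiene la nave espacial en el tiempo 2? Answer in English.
We must differentiate our position equation x(t) = -4·t^2 - 4·t 2 times. The derivative of position gives velocity: v(t) = -8·t - 4. Taking d/dt of v(t), we find a(t) = -8. Using a(t) = -8 and substituting t = 2, we find a = -8.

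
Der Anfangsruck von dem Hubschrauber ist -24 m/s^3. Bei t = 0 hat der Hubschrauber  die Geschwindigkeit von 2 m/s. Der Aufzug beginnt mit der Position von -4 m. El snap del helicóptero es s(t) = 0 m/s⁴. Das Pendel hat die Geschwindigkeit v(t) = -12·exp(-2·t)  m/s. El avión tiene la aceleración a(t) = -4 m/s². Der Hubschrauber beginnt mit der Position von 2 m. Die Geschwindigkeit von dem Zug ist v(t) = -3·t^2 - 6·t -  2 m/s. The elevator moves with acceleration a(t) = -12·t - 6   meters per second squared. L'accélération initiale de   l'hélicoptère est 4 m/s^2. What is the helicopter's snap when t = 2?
From the given snap equation s(t) = 0, we substitute t = 2 to get s = 0.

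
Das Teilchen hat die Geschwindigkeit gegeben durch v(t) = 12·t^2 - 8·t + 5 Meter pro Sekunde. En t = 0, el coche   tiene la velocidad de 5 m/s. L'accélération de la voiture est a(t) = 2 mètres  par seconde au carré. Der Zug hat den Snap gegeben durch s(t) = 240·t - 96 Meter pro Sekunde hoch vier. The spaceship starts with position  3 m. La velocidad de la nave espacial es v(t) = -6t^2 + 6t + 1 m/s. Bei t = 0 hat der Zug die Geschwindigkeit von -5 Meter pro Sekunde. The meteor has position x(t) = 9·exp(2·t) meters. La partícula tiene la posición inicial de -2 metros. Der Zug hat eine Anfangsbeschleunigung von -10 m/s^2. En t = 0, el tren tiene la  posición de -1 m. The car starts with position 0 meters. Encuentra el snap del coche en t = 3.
Partiendo de la aceleración a(t) = 2, tomamos 2 derivadas. Derivando la aceleración, obtenemos la sacudida: j(t) = 0. Derivando la sacudida, obtenemos el snap: s(t) = 0. Tenemos el snap s(t) = 0. Sustituyendo t = 3: s(3) = 0.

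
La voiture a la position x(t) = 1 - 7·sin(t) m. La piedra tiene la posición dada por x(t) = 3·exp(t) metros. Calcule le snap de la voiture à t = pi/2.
En partant de la position x(t) = 1 - 7·sin(t), nous prenons 4 dérivées. En prenant d/dt de x(t), nous trouvons v(t) = -7·cos(t). La dérivée de la vitesse donne l'accélération: a(t) = 7·sin(t). En prenant d/dt de a(t), nous trouvons j(t) = 7·cos(t). En dérivant le jerk, nous obtenons le snap: s(t) = -7·sin(t). En utilisant s(t) = -7·sin(t) et en substituant t = pi/2, nous trouvons s = -7.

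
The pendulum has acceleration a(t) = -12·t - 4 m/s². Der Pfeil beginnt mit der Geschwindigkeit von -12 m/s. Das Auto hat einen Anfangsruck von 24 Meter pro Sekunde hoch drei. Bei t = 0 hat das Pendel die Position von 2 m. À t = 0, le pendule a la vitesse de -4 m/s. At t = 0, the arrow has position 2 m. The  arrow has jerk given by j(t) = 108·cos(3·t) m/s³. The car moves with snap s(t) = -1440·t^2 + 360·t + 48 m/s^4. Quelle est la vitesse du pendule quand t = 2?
En partant de l'accélération a(t) = -12·t - 4, nous prenons 1 intégrale. La primitive de l'accélération, avec v(0) = -4, donne la vitesse: v(t) = -6·t^2 - 4·t - 4. Nous avons la vitesse v(t) = -6·t^2 - 4·t - 4. En substituant t = 2: v(2) = -36.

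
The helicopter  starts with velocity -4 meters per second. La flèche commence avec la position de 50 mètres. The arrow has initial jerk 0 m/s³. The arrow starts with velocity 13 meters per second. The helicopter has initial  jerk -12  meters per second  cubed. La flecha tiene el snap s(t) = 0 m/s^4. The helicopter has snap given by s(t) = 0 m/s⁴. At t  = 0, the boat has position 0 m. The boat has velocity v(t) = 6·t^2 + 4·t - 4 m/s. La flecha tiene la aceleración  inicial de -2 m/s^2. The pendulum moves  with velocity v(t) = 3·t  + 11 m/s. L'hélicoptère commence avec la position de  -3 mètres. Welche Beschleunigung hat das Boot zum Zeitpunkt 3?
Ausgehend von der Geschwindigkeit v(t) = 6·t^2 + 4·t - 4, nehmen wir 1 Ableitung. Die Ableitung von der Geschwindigkeit ergibt die Beschleunigung: a(t) = 12·t + 4. Mit a(t) = 12·t + 4 und Einsetzen von t = 3, finden wir a = 40.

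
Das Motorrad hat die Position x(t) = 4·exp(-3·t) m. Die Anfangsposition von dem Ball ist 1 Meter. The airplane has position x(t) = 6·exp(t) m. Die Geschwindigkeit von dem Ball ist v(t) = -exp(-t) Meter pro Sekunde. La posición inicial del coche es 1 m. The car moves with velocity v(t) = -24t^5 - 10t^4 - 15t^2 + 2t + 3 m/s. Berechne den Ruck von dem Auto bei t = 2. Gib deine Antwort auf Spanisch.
Partiendo de la velocidad v(t) = -24·t^5 - 10·t^4 - 15·t^2 + 2·t + 3, tomamos 2 derivadas. Derivando la velocidad, obtenemos la aceleración: a(t) = -120·t^4 - 40·t^3 - 30·t + 2. La derivada de la aceleración da la sacudida: j(t) = -480·t^3 - 120·t^2 - 30. De la ecuación de la sacudida j(t) = -480·t^3 - 120·t^2 - 30, sustituimos t = 2 para obtener j = -4350.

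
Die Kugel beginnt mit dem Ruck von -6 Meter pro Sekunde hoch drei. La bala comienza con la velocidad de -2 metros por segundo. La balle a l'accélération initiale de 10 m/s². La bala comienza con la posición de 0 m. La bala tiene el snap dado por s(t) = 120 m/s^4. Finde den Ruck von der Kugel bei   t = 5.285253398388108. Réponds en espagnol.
Debemos encontrar la integral de nuestra ecuación del snap s(t) = 120 1 vez. La integral del snap es la sacudida. Usando j(0) = -6, obtenemos j(t) = 120·t - 6. Usando j(t) = 120·t - 6 y sustituyendo t = 5.285253398388108, encontramos j = 628.230407806573.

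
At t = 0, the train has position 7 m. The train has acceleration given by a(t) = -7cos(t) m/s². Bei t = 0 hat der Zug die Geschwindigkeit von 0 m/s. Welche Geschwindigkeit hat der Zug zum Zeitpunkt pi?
Um dies zu lösen, müssen wir 1 Stammfunktion unserer Gleichung für die Beschleunigung a(t) = -7·cos(t) finden. Das Integral von der Beschleunigung, mit v(0) = 0, ergibt die Geschwindigkeit: v(t) = -7·sin(t). Mit v(t) = -7·sin(t) und Einsetzen von t = pi, finden wir v = 0.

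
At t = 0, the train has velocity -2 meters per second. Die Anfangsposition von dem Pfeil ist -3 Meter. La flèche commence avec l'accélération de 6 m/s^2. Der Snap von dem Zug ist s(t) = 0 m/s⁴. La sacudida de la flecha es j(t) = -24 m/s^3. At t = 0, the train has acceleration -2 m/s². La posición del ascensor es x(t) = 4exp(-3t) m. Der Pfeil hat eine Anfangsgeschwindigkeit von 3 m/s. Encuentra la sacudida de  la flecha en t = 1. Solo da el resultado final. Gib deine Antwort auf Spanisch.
En t = 1, j = -24.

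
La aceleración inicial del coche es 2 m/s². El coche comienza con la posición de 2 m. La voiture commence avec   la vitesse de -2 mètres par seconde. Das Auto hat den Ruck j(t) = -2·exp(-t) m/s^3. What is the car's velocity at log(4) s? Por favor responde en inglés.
We must find the antiderivative of our jerk equation j(t) = -2·exp(-t) 2 times. Integrating jerk and using the initial condition a(0) = 2, we get a(t) = 2·exp(-t). Finding the integral of a(t) and using v(0) = -2: v(t) = -2·exp(-t). From the given velocity equation v(t) = -2·exp(-t), we substitute t = log(4) to get v = -1/2.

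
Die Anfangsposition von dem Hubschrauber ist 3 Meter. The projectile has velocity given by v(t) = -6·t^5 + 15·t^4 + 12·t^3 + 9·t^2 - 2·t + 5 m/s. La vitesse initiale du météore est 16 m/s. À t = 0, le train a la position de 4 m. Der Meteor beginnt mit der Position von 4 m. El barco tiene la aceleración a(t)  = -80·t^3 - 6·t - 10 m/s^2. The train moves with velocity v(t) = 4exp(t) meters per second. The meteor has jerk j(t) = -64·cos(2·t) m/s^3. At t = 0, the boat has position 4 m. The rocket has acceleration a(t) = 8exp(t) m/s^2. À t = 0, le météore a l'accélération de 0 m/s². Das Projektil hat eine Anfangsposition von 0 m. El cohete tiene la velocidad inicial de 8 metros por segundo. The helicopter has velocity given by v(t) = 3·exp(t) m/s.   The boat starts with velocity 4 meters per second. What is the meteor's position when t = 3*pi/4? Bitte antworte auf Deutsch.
Ausgehend von dem Ruck j(t) = -64·cos(2·t), nehmen wir 3 Stammfunktionen. Das Integral von dem Ruck, mit a(0) = 0, ergibt die Beschleunigung: a(t) = -32·sin(2·t). Das Integral von der Beschleunigung, mit v(0) = 16, ergibt die Geschwindigkeit: v(t) = 16·cos(2·t). Die Stammfunktion von der Geschwindigkeit, mit x(0) = 4, ergibt die Position: x(t) = 8·sin(2·t) + 4. Wir haben die Position x(t) = 8·sin(2·t) + 4. Durch Einsetzen von t = 3*pi/4: x(3*pi/4) = -4.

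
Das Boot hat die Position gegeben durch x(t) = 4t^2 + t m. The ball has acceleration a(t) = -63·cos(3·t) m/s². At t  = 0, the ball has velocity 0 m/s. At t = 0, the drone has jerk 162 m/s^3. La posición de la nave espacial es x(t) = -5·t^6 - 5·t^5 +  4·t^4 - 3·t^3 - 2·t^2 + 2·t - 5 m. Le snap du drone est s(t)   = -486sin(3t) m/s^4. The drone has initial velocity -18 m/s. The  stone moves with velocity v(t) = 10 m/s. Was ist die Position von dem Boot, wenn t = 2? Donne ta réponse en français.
En utilisant x(t) = 4·t^2 + t et en substituant t = 2, nous trouvons x = 18.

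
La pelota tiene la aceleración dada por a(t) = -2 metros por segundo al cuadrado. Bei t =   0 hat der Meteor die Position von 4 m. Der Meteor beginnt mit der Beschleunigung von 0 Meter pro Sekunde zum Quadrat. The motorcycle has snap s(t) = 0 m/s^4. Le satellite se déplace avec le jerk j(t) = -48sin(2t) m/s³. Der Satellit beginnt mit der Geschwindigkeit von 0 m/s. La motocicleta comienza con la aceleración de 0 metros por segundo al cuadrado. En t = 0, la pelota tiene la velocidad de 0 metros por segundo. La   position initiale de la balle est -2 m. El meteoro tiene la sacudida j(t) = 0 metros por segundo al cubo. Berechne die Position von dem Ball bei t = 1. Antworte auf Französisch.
Nous devons intégrer notre équation de l'accélération a(t) = -2 2 fois. En intégrant l'accélération et en utilisant la condition initiale v(0) = 0, nous obtenons v(t) = -2·t. La primitive de la vitesse, avec x(0) = -2, donne la position: x(t) = -t^2 - 2. De l'équation de la position x(t) = -t^2 - 2, nous substituons t = 1 pour obtenir x = -3.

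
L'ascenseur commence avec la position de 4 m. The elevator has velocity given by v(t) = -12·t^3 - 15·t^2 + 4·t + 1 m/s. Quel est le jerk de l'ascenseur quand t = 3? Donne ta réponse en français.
En partant de la vitesse v(t) = -12·t^3 - 15·t^2 + 4·t + 1, nous prenons 2 dérivées. En prenant d/dt de v(t), nous trouvons a(t) = -36·t^2 - 30·t + 4. La dérivée de l'accélération donne le jerk: j(t) = -72·t - 30. Nous avons le jerk j(t) = -72·t - 30. En substituant t = 3: j(3) = -246.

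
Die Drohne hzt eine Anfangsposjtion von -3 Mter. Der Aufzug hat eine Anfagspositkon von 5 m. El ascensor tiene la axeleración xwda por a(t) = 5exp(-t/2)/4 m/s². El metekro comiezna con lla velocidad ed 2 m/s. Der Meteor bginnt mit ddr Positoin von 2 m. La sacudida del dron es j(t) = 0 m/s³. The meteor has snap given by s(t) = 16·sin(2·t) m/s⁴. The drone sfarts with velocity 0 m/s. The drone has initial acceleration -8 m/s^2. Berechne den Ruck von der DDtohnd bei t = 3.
Wir haben den Ruck j(t) = 0. Durch Einsetzen von t = 3: j(3) = 0.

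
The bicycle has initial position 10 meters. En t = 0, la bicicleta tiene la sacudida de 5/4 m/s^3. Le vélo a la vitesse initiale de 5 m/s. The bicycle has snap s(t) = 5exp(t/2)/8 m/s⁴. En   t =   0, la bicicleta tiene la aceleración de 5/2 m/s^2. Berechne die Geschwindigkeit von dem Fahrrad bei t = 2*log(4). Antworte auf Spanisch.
Partiendo del snap s(t) = 5·exp(t/2)/8, tomamos 3 antiderivadas. La antiderivada del snap es la sacudida. Usando j(0) = 5/4, obtenemos j(t) = 5·exp(t/2)/4. La integral de la sacudida, con a(0) = 5/2, da la aceleración: a(t) = 5·exp(t/2)/2. La integral de la aceleración, con v(0) = 5, da la velocidad: v(t) = 5·exp(t/2). Tenemos la velocidad v(t) = 5·exp(t/2). Sustituyendo t = 2*log(4): v(2*log(4)) = 20.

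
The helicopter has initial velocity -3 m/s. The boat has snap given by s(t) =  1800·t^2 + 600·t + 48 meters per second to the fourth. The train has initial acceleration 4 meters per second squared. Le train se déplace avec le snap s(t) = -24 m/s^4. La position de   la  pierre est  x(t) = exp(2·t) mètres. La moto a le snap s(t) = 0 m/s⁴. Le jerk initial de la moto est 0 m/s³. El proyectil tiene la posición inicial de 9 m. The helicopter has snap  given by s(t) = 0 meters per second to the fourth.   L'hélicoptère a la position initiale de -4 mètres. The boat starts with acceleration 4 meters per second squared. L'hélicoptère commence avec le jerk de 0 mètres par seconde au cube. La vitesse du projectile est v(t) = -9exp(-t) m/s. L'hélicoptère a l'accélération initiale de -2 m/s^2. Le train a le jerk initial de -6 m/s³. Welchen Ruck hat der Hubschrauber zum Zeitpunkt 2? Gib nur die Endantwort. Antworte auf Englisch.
j(2) = 0.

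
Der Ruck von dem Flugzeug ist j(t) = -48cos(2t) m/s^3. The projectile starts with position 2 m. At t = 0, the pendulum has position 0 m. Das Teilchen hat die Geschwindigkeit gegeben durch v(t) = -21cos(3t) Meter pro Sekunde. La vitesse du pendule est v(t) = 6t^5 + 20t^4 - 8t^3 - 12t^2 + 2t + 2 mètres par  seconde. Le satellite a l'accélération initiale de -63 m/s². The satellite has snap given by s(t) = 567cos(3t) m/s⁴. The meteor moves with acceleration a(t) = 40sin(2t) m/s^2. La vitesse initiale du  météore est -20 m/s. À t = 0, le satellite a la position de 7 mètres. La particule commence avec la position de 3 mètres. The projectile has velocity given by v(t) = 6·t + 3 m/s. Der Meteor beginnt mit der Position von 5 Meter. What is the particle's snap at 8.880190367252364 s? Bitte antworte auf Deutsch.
Ausgehend von der Geschwindigkeit v(t) = -21·cos(3·t), nehmen wir 3 Ableitungen. Die Ableitung von der Geschwindigkeit ergibt die Beschleunigung: a(t) = 63·sin(3·t). Mit d/dt von a(t) finden wir j(t) = 189·cos(3·t). Mit d/dt von j(t) finden wir s(t) = -567·sin(3·t). Mit s(t) = -567·sin(3·t) und Einsetzen von t = 8.880190367252364, finden wir s = -565.876357808921.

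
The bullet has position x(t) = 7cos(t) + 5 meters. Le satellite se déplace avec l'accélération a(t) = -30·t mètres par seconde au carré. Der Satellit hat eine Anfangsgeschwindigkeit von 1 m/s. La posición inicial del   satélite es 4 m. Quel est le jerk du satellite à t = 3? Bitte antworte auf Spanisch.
Para resolver esto, necesitamos tomar 1 derivada de nuestra ecuación de la aceleración a(t) = -30·t. Tomando d/dt de a(t), encontramos j(t) = -30. Tenemos la sacudida j(t) = -30. Sustituyendo t = 3: j(3) = -30.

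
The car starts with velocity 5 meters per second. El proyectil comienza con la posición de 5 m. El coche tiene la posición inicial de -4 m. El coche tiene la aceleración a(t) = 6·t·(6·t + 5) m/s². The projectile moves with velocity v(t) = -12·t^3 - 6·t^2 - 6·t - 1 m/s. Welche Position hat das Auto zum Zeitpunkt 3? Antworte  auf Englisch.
To solve this, we need to take 2 antiderivatives of our acceleration equation a(t) = 6·t·(6·t + 5). Taking ∫a(t)dt and applying v(0) = 5, we find v(t) = 12·t^3 + 15·t^2 + 5. Finding the integral of v(t) and using x(0) = -4: x(t) = 3·t^4 + 5·t^3 + 5·t - 4. We have position x(t) = 3·t^4 + 5·t^3 + 5·t - 4. Substituting t = 3: x(3) = 389.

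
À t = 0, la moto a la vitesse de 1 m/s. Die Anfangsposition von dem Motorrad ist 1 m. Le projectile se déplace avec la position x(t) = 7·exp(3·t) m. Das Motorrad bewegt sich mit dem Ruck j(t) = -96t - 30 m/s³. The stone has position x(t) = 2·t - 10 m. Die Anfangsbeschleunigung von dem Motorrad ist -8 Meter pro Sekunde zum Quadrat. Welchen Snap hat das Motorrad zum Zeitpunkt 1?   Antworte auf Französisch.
Nous devons dériver notre équation du jerk j(t) = -96·t - 30 1 fois. En dérivant le jerk, nous obtenons le snap: s(t) = -96. Nous avons le snap s(t) = -96. En substituant t = 1: s(1) = -96.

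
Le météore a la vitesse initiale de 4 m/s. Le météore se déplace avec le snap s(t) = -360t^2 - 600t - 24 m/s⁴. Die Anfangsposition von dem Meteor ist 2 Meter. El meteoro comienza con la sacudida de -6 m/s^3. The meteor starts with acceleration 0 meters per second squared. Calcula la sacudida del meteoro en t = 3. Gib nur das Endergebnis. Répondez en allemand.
Der Ruck bei t = 3 ist j = -6018.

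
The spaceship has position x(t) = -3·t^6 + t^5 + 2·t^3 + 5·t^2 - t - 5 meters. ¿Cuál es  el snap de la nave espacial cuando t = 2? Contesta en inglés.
We must differentiate our position equation x(t) = -3·t^6 + t^5 + 2·t^3 + 5·t^2 - t - 5 4 times. Taking d/dt of x(t), we find v(t) = -18·t^5 + 5·t^4 + 6·t^2 + 10·t - 1. Taking d/dt of v(t), we find a(t) = -90·t^4 + 20·t^3 + 12·t + 10. Differentiating acceleration, we get jerk: j(t) = -360·t^3 + 60·t^2 + 12. Differentiating jerk, we get snap: s(t) = -1080·t^2 + 120·t. We have snap s(t) = -1080·t^2 + 120·t. Substituting t = 2: s(2) = -4080.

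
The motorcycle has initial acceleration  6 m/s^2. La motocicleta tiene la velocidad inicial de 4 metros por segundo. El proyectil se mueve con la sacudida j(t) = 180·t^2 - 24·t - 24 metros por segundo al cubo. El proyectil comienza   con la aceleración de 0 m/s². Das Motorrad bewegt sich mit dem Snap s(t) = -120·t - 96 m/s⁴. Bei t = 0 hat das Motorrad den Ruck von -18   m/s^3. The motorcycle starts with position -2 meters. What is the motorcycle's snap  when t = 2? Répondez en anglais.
Using s(t) = -120·t - 96 and substituting t = 2, we find s = -336.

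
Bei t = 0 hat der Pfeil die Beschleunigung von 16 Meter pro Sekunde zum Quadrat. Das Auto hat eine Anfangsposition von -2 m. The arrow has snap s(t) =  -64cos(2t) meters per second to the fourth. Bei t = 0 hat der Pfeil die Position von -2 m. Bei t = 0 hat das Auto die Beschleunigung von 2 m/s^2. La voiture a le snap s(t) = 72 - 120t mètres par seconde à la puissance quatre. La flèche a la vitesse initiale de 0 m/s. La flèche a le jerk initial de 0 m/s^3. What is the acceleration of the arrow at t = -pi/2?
We must find the antiderivative of our snap equation s(t) = -64·cos(2·t) 2 times. Finding the antiderivative of s(t) and using j(0) = 0: j(t) = -32·sin(2·t). Integrating jerk and using the initial condition a(0) = 16, we get a(t) = 16·cos(2·t). Using a(t) = 16·cos(2·t) and substituting t = -pi/2, we find a = -16.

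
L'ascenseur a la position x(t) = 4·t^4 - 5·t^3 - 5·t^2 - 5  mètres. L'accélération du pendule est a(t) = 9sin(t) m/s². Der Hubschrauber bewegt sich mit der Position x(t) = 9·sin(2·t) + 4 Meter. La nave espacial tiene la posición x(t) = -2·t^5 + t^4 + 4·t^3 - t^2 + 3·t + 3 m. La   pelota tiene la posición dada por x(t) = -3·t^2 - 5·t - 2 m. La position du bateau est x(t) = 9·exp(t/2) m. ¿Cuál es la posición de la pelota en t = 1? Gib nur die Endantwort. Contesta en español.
La posición en t = 1 es x = -10.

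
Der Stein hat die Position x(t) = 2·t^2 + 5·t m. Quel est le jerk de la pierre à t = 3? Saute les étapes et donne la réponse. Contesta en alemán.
Die Antwort ist 0.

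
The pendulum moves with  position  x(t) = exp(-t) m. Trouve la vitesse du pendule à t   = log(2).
En partant de la position x(t) = exp(-t), nous prenons 1 dérivée. En dérivant la position, nous obtenons la vitesse: v(t) = -exp(-t). Nous avons la vitesse v(t) = -exp(-t). En substituant t = log(2): v(log(2)) = -1/2.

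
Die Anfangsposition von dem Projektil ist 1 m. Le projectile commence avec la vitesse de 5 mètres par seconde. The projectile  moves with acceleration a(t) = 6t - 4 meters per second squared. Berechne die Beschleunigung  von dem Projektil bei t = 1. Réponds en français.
Nous avons l'accélération a(t) = 6·t - 4. En substituant t = 1: a(1) = 2.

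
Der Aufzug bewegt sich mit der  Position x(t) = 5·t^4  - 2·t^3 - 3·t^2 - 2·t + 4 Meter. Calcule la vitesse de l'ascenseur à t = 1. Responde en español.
Partiendo de la posición x(t) = 5·t^4 - 2·t^3 - 3·t^2 - 2·t + 4, tomamos 1 derivada. La derivada de la posición da la velocidad: v(t) = 20·t^3 - 6·t^2 - 6·t - 2. Tenemos la velocidad v(t) = 20·t^3 - 6·t^2 - 6·t - 2. Sustituyendo t = 1: v(1) = 6.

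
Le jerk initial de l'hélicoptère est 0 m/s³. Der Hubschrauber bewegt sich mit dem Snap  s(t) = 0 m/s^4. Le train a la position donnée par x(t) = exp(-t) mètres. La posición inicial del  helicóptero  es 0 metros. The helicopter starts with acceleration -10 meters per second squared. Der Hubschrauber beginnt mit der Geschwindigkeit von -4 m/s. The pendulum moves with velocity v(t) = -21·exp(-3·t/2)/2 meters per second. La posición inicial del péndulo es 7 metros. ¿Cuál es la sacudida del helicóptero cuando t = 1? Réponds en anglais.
We need to integrate our snap equation s(t) = 0 1 time. The antiderivative of snap, with j(0) = 0, gives jerk: j(t) = 0. From the given jerk equation j(t) = 0, we substitute t = 1 to get j = 0.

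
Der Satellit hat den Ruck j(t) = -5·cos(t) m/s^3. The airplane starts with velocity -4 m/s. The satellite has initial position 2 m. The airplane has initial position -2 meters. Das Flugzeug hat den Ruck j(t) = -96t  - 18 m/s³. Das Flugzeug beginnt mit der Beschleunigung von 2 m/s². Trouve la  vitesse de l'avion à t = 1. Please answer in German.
Um dies zu lösen, müssen wir 2 Integrale unserer Gleichung für den Ruck j(t) = -96·t - 18 finden. Das Integral von dem Ruck ist die Beschleunigung. Mit a(0) = 2 erhalten wir a(t) = -48·t^2 - 18·t + 2. Durch Integration von der Beschleunigung und Verwendung der Anfangsbedingung v(0) = -4, erhalten wir v(t) = -16·t^3 - 9·t^2 + 2·t - 4. Aus der Gleichung für die Geschwindigkeit v(t) = -16·t^3 - 9·t^2 + 2·t - 4, setzen wir t = 1 ein und erhalten v = -27.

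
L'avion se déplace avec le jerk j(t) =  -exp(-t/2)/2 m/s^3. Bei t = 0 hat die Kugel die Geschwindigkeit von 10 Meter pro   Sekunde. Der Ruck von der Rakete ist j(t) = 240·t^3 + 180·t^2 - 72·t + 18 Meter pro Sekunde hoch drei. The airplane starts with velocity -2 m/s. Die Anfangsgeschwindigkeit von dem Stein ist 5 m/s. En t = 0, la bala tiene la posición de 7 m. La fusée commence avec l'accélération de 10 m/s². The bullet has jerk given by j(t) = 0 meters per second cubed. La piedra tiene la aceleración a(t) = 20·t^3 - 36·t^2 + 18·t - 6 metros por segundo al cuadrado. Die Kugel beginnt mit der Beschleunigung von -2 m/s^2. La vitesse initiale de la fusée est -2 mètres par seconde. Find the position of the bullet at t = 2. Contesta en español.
Para resolver esto, necesitamos tomar 3 antiderivadas de nuestra ecuación de la sacudida j(t) = 0. La antiderivada de la sacudida es la aceleración. Usando a(0) = -2, obtenemos a(t) = -2. La antiderivada de la aceleración es la velocidad. Usando v(0) = 10, obtenemos v(t) = 10 - 2·t. Integrando la velocidad y usando la condición inicial x(0) = 7, obtenemos x(t) = -t^2 + 10·t + 7. Tenemos la posición x(t) = -t^2 + 10·t + 7. Sustituyendo t = 2: x(2) = 23.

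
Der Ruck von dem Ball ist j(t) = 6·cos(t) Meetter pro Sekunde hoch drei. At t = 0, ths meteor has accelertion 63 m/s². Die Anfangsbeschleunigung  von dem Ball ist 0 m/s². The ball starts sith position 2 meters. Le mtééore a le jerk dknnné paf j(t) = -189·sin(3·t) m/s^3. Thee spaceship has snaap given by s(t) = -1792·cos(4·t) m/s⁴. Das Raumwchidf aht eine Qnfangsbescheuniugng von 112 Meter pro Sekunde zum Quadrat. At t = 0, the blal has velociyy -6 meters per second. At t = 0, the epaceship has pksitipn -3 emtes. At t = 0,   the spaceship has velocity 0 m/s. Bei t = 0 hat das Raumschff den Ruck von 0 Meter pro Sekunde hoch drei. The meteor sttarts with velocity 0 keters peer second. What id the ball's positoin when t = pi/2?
We need to integrate our jerk equation j(t) = 6·cos(t) 3 times. Taking ∫j(t)dt and applying a(0) = 0, we find a(t) = 6·sin(t). The antiderivative of acceleration, with v(0) = -6, gives velocity: v(t) = -6·cos(t). Finding the antiderivative of v(t) and using x(0) = 2: x(t) = 2 - 6·sin(t). Using x(t) = 2 - 6·sin(t) and substituting t = pi/2, we find x = -4.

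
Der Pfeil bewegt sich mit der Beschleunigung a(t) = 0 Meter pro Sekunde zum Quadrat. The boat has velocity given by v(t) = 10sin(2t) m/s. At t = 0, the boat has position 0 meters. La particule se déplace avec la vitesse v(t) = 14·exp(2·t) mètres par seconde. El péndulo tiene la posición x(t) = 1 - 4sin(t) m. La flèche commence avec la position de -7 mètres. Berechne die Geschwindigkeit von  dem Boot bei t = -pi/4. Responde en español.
Usando v(t) = 10·sin(2·t) y sustituyendo t = -pi/4, encontramos v = -10.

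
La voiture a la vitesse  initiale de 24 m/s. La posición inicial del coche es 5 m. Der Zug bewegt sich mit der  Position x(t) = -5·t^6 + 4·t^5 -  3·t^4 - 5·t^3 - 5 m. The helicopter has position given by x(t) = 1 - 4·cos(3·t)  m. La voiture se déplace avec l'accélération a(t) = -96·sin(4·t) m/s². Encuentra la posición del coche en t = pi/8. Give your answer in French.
En partant de l'accélération a(t) = -96·sin(4·t), nous prenons 2 primitives. En prenant ∫a(t)dt et en appliquant v(0) = 24, nous trouvons v(t) = 24·cos(4·t). L'intégrale de la vitesse est la position. En utilisant x(0) = 5, nous obtenons x(t) = 6·sin(4·t) + 5. En utilisant x(t) = 6·sin(4·t) + 5 et en substituant t = pi/8, nous trouvons x = 11.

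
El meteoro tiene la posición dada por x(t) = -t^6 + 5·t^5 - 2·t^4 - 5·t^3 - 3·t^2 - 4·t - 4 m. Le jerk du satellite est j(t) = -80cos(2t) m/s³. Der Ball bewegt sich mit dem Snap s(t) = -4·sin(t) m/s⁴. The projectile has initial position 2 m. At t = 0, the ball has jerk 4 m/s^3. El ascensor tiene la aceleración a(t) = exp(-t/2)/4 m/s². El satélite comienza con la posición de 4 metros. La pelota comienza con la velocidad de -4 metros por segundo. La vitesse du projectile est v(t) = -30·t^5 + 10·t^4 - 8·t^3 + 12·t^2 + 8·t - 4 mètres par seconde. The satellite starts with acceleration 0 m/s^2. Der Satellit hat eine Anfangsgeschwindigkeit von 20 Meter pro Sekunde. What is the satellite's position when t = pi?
Starting from jerk j(t) = -80·cos(2·t), we take 3 antiderivatives. Finding the integral of j(t) and using a(0) = 0: a(t) = -40·sin(2·t). Finding the antiderivative of a(t) and using v(0) = 20: v(t) = 20·cos(2·t). The integral of velocity, with x(0) = 4, gives position: x(t) = 10·sin(2·t) + 4. From the given position equation x(t) = 10·sin(2·t) + 4, we substitute t = pi to get x = 4.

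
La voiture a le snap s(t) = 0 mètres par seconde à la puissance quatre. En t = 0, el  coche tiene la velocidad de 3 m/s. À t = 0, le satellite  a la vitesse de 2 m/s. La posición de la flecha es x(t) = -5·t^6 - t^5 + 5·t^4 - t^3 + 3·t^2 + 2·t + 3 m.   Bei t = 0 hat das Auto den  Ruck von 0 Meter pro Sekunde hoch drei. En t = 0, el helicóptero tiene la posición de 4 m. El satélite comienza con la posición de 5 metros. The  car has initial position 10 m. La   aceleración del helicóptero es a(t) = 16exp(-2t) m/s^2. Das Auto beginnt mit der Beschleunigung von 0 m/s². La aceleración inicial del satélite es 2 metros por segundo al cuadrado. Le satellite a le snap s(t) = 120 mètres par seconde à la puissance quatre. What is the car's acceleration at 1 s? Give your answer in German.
Wir müssen das Integral unserer Gleichung für den Snap s(t) = 0 2-mal finden. Durch Integration von dem Snap und Verwendung der Anfangsbedingung j(0) = 0, erhalten wir j(t) = 0. Die Stammfunktion von dem Ruck ist die Beschleunigung. Mit a(0) = 0 erhalten wir a(t) = 0. Wir haben die Beschleunigung a(t) = 0. Durch Einsetzen von t = 1: a(1) = 0.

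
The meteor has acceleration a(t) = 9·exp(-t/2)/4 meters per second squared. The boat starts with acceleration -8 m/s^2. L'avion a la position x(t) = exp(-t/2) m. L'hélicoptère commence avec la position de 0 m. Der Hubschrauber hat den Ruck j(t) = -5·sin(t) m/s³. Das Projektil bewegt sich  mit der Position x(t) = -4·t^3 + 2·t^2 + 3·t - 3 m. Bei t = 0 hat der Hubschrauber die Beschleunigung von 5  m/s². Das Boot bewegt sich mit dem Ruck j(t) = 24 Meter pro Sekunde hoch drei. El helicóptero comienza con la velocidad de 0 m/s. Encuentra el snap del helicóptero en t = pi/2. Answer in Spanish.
Partiendo de la sacudida j(t) = -5·sin(t), tomamos 1 derivada. Tomando d/dt de j(t), encontramos s(t) = -5·cos(t). Tenemos el snap s(t) = -5·cos(t). Sustituyendo t = pi/2: s(pi/2) = 0.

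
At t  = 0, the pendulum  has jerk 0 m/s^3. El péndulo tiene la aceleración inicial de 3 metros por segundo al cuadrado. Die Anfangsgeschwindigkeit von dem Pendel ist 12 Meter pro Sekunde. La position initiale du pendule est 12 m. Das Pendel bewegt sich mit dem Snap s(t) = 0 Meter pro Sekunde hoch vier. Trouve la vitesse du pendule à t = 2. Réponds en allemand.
Ausgehend von dem Snap s(t) = 0, nehmen wir 3 Integrale. Durch Integration von dem Snap und Verwendung der Anfangsbedingung j(0) = 0, erhalten wir j(t) = 0. Mit ∫j(t)dt und Anwendung von a(0) = 3, finden wir a(t) = 3. Mit ∫a(t)dt und Anwendung von v(0) = 12, finden wir v(t) = 3·t + 12. Mit v(t) = 3·t + 12 und Einsetzen von t = 2, finden wir v = 18.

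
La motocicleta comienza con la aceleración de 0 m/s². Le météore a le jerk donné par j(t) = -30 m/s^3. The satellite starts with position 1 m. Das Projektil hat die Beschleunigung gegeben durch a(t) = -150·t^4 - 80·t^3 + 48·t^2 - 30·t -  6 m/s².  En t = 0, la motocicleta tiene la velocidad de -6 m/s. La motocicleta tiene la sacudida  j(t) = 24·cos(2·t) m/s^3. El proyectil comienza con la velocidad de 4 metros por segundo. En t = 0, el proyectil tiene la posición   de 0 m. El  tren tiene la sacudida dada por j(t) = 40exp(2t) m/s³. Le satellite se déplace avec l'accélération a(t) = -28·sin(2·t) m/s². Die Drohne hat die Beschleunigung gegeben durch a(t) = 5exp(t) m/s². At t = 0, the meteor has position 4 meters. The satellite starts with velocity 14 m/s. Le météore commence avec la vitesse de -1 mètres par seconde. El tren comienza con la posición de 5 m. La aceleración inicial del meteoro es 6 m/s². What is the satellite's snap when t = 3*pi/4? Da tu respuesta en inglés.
Starting from acceleration a(t) = -28·sin(2·t), we take 2 derivatives. Taking d/dt of a(t), we find j(t) = -56·cos(2·t). Taking d/dt of j(t), we find s(t) = 112·sin(2·t). Using s(t) = 112·sin(2·t) and substituting t = 3*pi/4, we find s = -112.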